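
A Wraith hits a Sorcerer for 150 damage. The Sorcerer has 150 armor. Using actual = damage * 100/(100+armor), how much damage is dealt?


actual = 150 * 100 / (100 + 150)
= 150 * 100 / 250
= 15000 / 250
= 60.00

60.00 damage


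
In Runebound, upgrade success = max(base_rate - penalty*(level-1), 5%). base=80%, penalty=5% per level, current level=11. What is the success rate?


raw_rate = 80 - 5 * (11 - 1)
= 80 - 5 * 10
= 80 - 50
= 30
Apply floor: max(30, 5) = 30%

30%


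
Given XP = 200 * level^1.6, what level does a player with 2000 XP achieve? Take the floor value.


XP = 200 * level^1.6, so level = (XP / 200)^(1/1.6)
= (2000 / 200)^(1/1.6)
= 10.0^0.625
= 4.217
Floor: level = 4

level 4


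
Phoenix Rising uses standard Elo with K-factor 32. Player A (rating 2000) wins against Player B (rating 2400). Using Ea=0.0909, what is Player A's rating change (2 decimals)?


Elo update: delta = K * (S - Ea), where S = 1 (wins)
S - Ea = 1 - 0.0909 = 0.9091
Rating change = 32 * 0.9091
= 29.09

29.09 rating points


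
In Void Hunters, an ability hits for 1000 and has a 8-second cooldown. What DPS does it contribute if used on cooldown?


DPS = damage / cooldown
= 1000 / 8
= 125.00

125.00 DPS


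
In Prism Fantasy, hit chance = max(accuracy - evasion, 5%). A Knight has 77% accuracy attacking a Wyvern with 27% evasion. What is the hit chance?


accuracy - evasion = 77 - 27 = 50
Apply floor: max(50, 5) = 50
Hit chance = 50%

50%


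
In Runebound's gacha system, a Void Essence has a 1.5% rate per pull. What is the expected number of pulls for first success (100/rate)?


Expected pulls for a geometric distribution = 1/p = 100 / rate%
= 100 / 1.5
= 66.67

66.67 pulls


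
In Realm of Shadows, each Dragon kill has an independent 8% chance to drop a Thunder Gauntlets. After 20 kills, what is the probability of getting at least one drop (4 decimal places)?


P(at least one) = 1 - P(none) = 1 - (1-p)^n
p = 8/100 = 0.08
1 - p = 0.92
(1 - p)^20 = 0.92^20 = 0.188693
P(at least one) = 1 - 0.188693 = 0.8113

0.8113


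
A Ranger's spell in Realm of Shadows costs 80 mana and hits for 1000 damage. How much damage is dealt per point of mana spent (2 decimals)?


Efficiency = damage / mana
= 1000 / 80
= 12.50

12.50 dmg/mana


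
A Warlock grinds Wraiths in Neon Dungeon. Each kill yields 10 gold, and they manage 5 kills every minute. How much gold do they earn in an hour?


Gold per minute = 10 * 5 = 50
Gold per hour = 50 * 60 = 3000

3000 gold/hour


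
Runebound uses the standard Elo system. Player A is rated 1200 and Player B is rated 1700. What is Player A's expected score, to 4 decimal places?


Elo expected score: Ea = 1/(1 + 10^((Rb-Ra)/400))
Rb - Ra = 1700 - 1200 = 500
(Rb-Ra)/400 = 500/400 = 1.25
10^1.25 = 17.782794
Ea = 1/(1 + 17.782794) = 1/18.782794 = 0.0532

0.0532


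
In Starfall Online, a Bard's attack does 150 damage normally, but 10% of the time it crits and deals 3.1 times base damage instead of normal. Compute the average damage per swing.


E[dmg] = base * (1 + crit_chance * (crit_mult - 1))
cc as decimal = 10/100 = 0.1
cm - 1 = 3.1 - 1 = 2.1
Bonus factor = 0.1 * 2.1 = 0.21
Total multiplier = 1 + 0.21 = 1.21
Expected damage = 150 * 1.21 = 181.50

181.50 damage


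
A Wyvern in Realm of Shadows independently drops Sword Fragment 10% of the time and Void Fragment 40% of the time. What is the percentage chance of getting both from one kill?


For independent events, P(both) = P(A) * P(B)
= 10% * 40%
= 400 / 100 %
= 4.0%

4.0%


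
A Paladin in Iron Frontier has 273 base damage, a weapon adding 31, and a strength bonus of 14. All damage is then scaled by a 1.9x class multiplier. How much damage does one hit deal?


Sum base + weapon + str = 273 + 31 + 14 = 318
Multiply by 1.9:
318 * 1.9 = 604.2

604.2 damage


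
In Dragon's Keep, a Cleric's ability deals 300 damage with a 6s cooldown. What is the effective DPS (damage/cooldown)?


DPS = damage / cooldown
= 300 / 6
= 50.00

50.00 DPS


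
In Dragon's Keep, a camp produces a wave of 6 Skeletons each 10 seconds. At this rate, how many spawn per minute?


Spawns per minute = count * (60 / interval)
= 6 * (60 / 10)
= 6 * 6.0
= 36.0

36.0 per minute


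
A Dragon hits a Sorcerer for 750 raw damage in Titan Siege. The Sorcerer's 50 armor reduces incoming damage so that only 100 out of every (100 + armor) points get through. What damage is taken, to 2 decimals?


actual = 750 * 100 / (100 + 50)
= 750 * 100 / 150
= 75000 / 150
= 500.00

500.00 damage


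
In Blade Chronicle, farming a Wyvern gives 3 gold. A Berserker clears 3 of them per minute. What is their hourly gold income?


Gold per minute = 3 * 3 = 9
Gold per hour = 9 * 60 = 540

540 gold/hour


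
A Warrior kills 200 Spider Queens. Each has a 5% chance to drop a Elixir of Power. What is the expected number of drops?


Expected drops = kills * (drop_rate / 100)
= 200 * (5 / 100)
= 200 * 0.05
= 10.0

10.0 drops


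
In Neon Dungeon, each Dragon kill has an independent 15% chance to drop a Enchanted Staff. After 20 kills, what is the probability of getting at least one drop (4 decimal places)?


P(at least one) = 1 - P(none) = 1 - (1-p)^n
p = 15/100 = 0.15
1 - p = 0.85
(1 - p)^20 = 0.85^20 = 0.038760
P(at least one) = 1 - 0.038760 = 0.9612

0.9612


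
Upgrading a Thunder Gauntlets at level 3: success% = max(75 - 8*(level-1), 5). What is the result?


raw_rate = 75 - 8 * (3 - 1)
= 75 - 8 * 2
= 75 - 16
= 59
Apply floor: max(59, 5) = 59%

59%


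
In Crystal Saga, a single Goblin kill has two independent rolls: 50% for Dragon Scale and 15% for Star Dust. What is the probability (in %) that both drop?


For independent events, P(both) = P(A) * P(B)
= 50% * 15%
= 750 / 100 %
= 7.5%

7.5%


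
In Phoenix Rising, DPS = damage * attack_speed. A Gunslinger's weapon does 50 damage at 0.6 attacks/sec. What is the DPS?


DPS = damage * attack_speed
= 50 * 0.6
= 30.0

30.0 DPS


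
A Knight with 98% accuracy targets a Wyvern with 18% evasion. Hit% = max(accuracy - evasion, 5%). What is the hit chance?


accuracy - evasion = 98 - 18 = 80
Apply floor: max(80, 5) = 80
Hit chance = 80%

80%


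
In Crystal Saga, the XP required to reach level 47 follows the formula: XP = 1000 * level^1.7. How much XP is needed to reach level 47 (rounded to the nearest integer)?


XP = 1000 * level^1.7
Substitute level = 47:
XP = 1000 * 47^1.7
= 1000 * 695.9313
= 695931

695931 XP


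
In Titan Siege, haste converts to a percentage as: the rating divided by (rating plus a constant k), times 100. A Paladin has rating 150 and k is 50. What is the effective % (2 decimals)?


effective% = rating / (rating + k) * 100
= 150 / (150 + 50) * 100
= 150 / 200 * 100
= 0.75 * 100
= 75.00%

75.00%


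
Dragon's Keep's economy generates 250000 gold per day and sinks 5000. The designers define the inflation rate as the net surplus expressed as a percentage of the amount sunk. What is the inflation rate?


Net gold = 250000 - 5000 = 245000
Inflation rate = net / sunk * 100 = 245000 / 5000 * 100
= 49.0 * 100
= 4900.00%

4900.00%


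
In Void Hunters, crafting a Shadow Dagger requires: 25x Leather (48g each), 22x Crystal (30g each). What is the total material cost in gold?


Cost breakdown:
  Leather: 25 * 48 = 1200
  Crystal: 22 * 30 = 660
Total = 1200 + 660 = 1860

1860 gold


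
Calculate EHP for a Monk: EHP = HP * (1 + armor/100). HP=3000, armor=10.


EHP = 3000 * (1 + 10/100)
= 3000 * (1 + 0.1)
= 3000 * 1.1
= 3300.0

3300.0 EHP


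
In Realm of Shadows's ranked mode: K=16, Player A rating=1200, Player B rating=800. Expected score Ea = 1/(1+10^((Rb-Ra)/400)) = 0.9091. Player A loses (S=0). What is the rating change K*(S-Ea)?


Elo update: delta = K * (S - Ea), where S = 0 (loses)
S - Ea = 0 - 0.9091 = -0.9091
Rating change = 16 * -0.9091
= -14.55

-14.55 rating points


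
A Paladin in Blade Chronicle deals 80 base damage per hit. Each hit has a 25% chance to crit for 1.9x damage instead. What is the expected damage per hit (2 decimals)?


E[dmg] = base * (1 + crit_chance * (crit_mult - 1))
cc as decimal = 25/100 = 0.25
cm - 1 = 1.9 - 1 = 0.9
Bonus factor = 0.25 * 0.9 = 0.225
Total multiplier = 1 + 0.225 = 1.225
Expected damage = 80 * 1.225 = 98.00

98.00 damage


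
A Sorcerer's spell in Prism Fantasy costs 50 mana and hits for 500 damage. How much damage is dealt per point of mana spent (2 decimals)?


Efficiency = damage / mana
= 500 / 50
= 10.00

10.00 dmg/mana


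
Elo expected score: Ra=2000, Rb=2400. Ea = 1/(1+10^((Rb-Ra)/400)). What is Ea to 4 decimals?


Elo expected score: Ea = 1/(1 + 10^((Rb-Ra)/400))
Rb - Ra = 2400 - 2000 = 400
(Rb-Ra)/400 = 400/400 = 1.0
10^1.0 = 10.0
Ea = 1/(1 + 10.0) = 1/11.0 = 0.0909

0.0909


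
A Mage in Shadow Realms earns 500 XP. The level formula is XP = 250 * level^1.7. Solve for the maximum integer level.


XP = 250 * level^1.7, so level = (XP / 250)^(1/1.7)
= (500 / 250)^(1/1.7)
= 2.0^0.5882
= 1.5034
Floor: level = 1

level 1


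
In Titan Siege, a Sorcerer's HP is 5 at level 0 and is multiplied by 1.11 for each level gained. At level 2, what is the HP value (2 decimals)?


value = base * growth^level
= 5 * 1.11^2
= 5 * 1.2321
= 6.16

6.16 HP


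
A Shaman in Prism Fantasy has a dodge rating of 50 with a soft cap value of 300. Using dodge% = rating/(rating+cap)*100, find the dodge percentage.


dodge% = 50 / (50 + 300) * 100
= 50 / 350 * 100
= 0.142857 * 100
= 14.29%

14.29%


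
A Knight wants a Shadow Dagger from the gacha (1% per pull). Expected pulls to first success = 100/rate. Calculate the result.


Expected pulls for a geometric distribution = 1/p = 100 / rate%
= 100 / 1
= 100.0

100.0 pulls


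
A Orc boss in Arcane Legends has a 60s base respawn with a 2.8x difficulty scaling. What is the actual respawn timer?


Respawn time = base * multiplier
= 60 * 2.8
= 168.0 seconds

168.0 seconds


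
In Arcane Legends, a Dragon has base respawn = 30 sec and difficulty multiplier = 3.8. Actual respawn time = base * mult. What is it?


Respawn time = base * multiplier
= 30 * 3.8
= 114.0 seconds

114.0 seconds


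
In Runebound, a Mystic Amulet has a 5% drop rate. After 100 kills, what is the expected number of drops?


Expected drops = kills * (drop_rate / 100)
= 100 * (5 / 100)
= 100 * 0.05
= 5.0

5.0 drops


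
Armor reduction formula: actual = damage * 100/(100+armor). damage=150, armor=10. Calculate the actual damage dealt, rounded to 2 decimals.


actual = 150 * 100 / (100 + 10)
= 150 * 100 / 110
= 15000 / 110
= 136.36

136.36 damage


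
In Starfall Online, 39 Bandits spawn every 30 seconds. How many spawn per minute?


Spawns per minute = count * (60 / interval)
= 39 * (60 / 30)
= 39 * 2.0
= 78.0

78.0 per minute


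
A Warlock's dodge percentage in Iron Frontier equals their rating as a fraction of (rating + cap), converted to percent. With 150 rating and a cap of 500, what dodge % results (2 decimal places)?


dodge% = 150 / (150 + 500) * 100
= 150 / 650 * 100
= 0.230769 * 100
= 23.08%

23.08%


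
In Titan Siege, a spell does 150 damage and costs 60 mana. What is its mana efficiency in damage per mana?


Efficiency = damage / mana
= 150 / 60
= 2.50

2.50 dmg/mana


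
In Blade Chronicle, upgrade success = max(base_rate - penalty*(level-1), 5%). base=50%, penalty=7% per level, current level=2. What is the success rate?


raw_rate = 50 - 7 * (2 - 1)
= 50 - 7 * 1
= 50 - 7
= 43
Apply floor: max(43, 5) = 43%

43%


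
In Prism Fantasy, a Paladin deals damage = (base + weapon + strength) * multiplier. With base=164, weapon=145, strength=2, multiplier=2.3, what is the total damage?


Sum base + weapon + str = 164 + 145 + 2 = 311
Multiply by 2.3:
311 * 2.3 = 715.3

715.3 damage


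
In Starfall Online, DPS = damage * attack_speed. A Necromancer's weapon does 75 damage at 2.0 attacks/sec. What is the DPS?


DPS = damage * attack_speed
= 75 * 2.0
= 150.0

150.0 DPS


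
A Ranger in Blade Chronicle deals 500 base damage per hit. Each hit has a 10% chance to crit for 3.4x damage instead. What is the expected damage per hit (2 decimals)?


E[dmg] = base * (1 + crit_chance * (crit_mult - 1))
cc as decimal = 10/100 = 0.1
cm - 1 = 3.4 - 1 = 2.4
Bonus factor = 0.1 * 2.4 = 0.24
Total multiplier = 1 + 0.24 = 1.24
Expected damage = 500 * 1.24 = 620.00

620.00 damage


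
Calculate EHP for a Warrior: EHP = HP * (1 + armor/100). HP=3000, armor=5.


EHP = 3000 * (1 + 5/100)
= 3000 * (1 + 0.05)
= 3000 * 1.05
= 3150.0

3150.0 EHP


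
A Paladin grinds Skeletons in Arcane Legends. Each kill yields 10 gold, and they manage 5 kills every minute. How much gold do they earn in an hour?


Gold per minute = 10 * 5 = 50
Gold per hour = 50 * 60 = 3000

3000 gold/hour


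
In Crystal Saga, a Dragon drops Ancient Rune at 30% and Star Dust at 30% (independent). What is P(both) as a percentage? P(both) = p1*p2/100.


For independent events, P(both) = P(A) * P(B)
= 30% * 30%
= 900 / 100 %
= 9.0%

9.0%


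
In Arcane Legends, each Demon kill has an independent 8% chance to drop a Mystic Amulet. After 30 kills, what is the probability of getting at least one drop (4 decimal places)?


P(at least one) = 1 - P(none) = 1 - (1-p)^n
p = 8/100 = 0.08
1 - p = 0.92
(1 - p)^30 = 0.92^30 = 0.081966
P(at least one) = 1 - 0.081966 = 0.9180

0.9180


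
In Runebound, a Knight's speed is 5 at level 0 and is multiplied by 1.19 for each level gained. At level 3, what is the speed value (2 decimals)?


value = base * growth^level
= 5 * 1.19^3
= 5 * 1.685159
= 8.43

8.43 speed


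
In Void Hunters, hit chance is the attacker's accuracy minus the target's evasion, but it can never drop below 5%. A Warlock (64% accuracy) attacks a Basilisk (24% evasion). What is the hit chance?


accuracy - evasion = 64 - 24 = 40
Apply floor: max(40, 5) = 40
Hit chance = 40%

40%


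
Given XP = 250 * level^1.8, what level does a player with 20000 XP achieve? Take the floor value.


XP = 250 * level^1.8, so level = (XP / 250)^(1/1.8)
= (20000 / 250)^(1/1.8)
= 80.0^0.5556
= 11.4096
Floor: level = 11

level 11


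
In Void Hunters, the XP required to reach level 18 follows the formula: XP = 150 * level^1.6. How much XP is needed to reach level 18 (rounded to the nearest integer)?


XP = 150 * level^1.6
Substitute level = 18:
XP = 150 * 18^1.6
= 150 * 101.9615
= 15294

15294 XP


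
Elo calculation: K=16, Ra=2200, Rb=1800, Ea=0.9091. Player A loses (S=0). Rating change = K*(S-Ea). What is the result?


Elo update: delta = K * (S - Ea), where S = 0 (loses)
S - Ea = 0 - 0.9091 = -0.9091
Rating change = 16 * -0.9091
= -14.55

-14.55 rating points


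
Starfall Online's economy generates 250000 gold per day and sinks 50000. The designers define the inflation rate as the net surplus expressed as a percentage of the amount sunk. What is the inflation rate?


Net gold = 250000 - 50000 = 200000
Inflation rate = net / sunk * 100 = 200000 / 50000 * 100
= 4.0 * 100
= 400.00%

400.00%


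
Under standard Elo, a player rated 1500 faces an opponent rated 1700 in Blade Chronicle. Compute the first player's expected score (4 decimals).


Elo expected score: Ea = 1/(1 + 10^((Rb-Ra)/400))
Rb - Ra = 1700 - 1500 = 200
(Rb-Ra)/400 = 200/400 = 0.5
10^0.5 = 3.162278
Ea = 1/(1 + 3.162278) = 1/4.162278 = 0.2403

0.2403


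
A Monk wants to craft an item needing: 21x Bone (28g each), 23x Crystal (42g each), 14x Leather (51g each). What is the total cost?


Cost breakdown:
  Bone: 21 * 28 = 588
  Crystal: 23 * 42 = 966
  Leather: 14 * 51 = 714
Total = 588 + 966 + 714 = 2268

2268 gold


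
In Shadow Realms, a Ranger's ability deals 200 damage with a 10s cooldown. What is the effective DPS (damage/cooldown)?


DPS = damage / cooldown
= 200 / 10
= 20.00

20.00 DPS


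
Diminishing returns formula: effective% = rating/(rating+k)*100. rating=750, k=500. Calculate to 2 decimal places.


effective% = rating / (rating + k) * 100
= 750 / (750 + 500) * 100
= 750 / 1250 * 100
= 0.6 * 100
= 60.00%

60.00%


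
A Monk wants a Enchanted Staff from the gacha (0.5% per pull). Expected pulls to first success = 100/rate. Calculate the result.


Expected pulls for a geometric distribution = 1/p = 100 / rate%
= 100 / 0.5
= 200.0

200.0 pulls


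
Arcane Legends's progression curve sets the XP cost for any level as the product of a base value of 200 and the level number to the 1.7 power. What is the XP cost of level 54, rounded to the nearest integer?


XP = 200 * level^1.7
Substitute level = 54:
XP = 200 * 54^1.7
= 200 * 881.1897
= 176238

176238 XP


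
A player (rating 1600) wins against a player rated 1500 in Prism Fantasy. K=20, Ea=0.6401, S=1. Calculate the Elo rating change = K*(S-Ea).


Elo update: delta = K * (S - Ea), where S = 1 (wins)
S - Ea = 1 - 0.6401 = 0.3599
Rating change = 20 * 0.3599
= 7.20

7.20 rating points


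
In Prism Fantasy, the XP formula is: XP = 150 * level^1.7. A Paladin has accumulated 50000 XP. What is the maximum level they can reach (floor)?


XP = 150 * level^1.7, so level = (XP / 150)^(1/1.7)
= (50000 / 150)^(1/1.7)
= 333.3333^0.5882
= 30.4822
Floor: level = 30

level 30


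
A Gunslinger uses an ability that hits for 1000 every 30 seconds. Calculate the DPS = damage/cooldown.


DPS = damage / cooldown
= 1000 / 30
= 33.33

33.33 DPS


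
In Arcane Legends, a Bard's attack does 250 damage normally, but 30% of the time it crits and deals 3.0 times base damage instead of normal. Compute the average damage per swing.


E[dmg] = base * (1 + crit_chance * (crit_mult - 1))
cc as decimal = 30/100 = 0.3
cm - 1 = 3.0 - 1 = 2.0
Bonus factor = 0.3 * 2.0 = 0.6
Total multiplier = 1 + 0.6 = 1.6
Expected damage = 250 * 1.6 = 400.00

400.00 damage


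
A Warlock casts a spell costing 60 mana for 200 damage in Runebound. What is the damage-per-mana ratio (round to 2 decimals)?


Efficiency = damage / mana
= 200 / 60
= 3.33

3.33 dmg/mana


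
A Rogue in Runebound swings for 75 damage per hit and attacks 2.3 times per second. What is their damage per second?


DPS = damage * attack_speed
= 75 * 2.3
= 172.5

172.5 DPS


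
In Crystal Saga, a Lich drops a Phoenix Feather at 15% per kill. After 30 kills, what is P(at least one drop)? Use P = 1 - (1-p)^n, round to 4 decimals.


P(at least one) = 1 - P(none) = 1 - (1-p)^n
p = 15/100 = 0.15
1 - p = 0.85
(1 - p)^30 = 0.85^30 = 0.007631
P(at least one) = 1 - 0.007631 = 0.9924

0.9924


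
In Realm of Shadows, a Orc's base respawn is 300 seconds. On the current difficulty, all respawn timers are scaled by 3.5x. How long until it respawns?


Respawn time = base * multiplier
= 300 * 3.5
= 1050.0 seconds

1050.0 seconds


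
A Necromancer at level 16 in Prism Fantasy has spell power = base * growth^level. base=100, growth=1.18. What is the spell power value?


value = base * growth^level
= 100 * 1.18^16
= 100 * 14.129023
= 1412.90

1412.90 spell power


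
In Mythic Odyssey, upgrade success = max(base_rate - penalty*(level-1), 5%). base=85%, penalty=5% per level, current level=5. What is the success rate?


raw_rate = 85 - 5 * (5 - 1)
= 85 - 5 * 4
= 85 - 20
= 65
Apply floor: max(65, 5) = 65%

65%


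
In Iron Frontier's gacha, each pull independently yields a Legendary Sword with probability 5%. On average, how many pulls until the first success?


Expected pulls for a geometric distribution = 1/p = 100 / rate%
= 100 / 5
= 20.0

20.0 pulls


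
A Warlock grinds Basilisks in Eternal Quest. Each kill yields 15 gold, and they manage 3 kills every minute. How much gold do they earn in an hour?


Gold per minute = 15 * 3 = 45
Gold per hour = 45 * 60 = 2700

2700 gold/hour


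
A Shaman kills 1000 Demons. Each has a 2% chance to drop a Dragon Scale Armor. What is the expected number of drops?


Expected drops = kills * (drop_rate / 100)
= 1000 * (2 / 100)
= 1000 * 0.02
= 20.0

20.0 drops


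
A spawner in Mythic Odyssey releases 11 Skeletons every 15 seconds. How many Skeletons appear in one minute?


Spawns per minute = count * (60 / interval)
= 11 * (60 / 15)
= 11 * 4.0
= 44.0

44.0 per minute


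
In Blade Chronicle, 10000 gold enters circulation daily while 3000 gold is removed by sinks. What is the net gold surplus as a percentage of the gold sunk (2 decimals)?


Net gold = 10000 - 3000 = 7000
Inflation rate = net / sunk * 100 = 7000 / 3000 * 100
= 2.333333 * 100
= 233.33%

233.33%


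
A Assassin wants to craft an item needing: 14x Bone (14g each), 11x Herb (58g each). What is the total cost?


Cost breakdown:
  Bone: 14 * 14 = 196
  Herb: 11 * 58 = 638
Total = 196 + 638 = 834

834 gold


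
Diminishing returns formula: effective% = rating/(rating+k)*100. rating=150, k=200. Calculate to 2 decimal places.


effective% = rating / (rating + k) * 100
= 150 / (150 + 200) * 100
= 150 / 350 * 100
= 0.428571 * 100
= 42.86%

42.86%


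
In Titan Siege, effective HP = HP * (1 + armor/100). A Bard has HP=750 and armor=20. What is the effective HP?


EHP = 750 * (1 + 20/100)
= 750 * (1 + 0.2)
= 750 * 1.2
= 900.0

900.0 EHP


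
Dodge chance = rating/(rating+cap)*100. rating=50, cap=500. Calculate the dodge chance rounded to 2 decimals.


dodge% = 50 / (50 + 500) * 100
= 50 / 550 * 100
= 0.090909 * 100
= 9.09%

9.09%


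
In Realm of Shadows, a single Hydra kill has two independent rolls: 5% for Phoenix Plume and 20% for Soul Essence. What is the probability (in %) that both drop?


For independent events, P(both) = P(A) * P(B)
= 5% * 20%
= 100 / 100 %
= 1.0%

1.0%


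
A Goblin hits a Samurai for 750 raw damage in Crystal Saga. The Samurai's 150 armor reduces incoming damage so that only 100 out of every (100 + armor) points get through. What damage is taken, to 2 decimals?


actual = 750 * 100 / (100 + 150)
= 750 * 100 / 250
= 75000 / 250
= 300.00

300.00 damage


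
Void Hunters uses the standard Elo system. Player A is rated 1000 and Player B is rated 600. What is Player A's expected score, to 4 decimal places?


Elo expected score: Ea = 1/(1 + 10^((Rb-Ra)/400))
Rb - Ra = 600 - 1000 = -400
(Rb-Ra)/400 = -400/400 = -1.0
10^-1.0 = 0.1
Ea = 1/(1 + 0.1) = 1/1.1 = 0.9091

0.9091


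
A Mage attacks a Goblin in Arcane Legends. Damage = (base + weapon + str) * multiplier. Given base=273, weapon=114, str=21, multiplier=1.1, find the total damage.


Sum base + weapon + str = 273 + 114 + 21 = 408
Multiply by 1.1:
408 * 1.1 = 448.8

448.8 damage


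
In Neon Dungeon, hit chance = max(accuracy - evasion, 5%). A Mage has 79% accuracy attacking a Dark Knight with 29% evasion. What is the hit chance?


accuracy - evasion = 79 - 29 = 50
Apply floor: max(50, 5) = 50
Hit chance = 50%

50%


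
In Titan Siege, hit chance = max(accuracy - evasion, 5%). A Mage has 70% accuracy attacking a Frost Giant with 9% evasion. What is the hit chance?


accuracy - evasion = 70 - 9 = 61
Apply floor: max(61, 5) = 61
Hit chance = 61%

61%


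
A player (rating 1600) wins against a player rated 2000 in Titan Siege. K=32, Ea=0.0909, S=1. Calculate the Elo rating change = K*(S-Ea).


Elo update: delta = K * (S - Ea), where S = 1 (wins)
S - Ea = 1 - 0.0909 = 0.9091
Rating change = 32 * 0.9091
= 29.09

29.09 rating points


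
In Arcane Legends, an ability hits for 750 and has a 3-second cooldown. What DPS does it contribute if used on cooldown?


DPS = damage / cooldown
= 750 / 3
= 250.00

250.00 DPS


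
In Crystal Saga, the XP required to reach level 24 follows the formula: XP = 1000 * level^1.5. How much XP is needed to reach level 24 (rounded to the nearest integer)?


XP = 1000 * level^1.5
Substitute level = 24:
XP = 1000 * 24^1.5
= 1000 * 117.5755
= 117576

117576 XP


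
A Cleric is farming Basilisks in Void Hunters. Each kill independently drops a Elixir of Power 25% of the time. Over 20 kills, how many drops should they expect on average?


Expected drops = kills * (drop_rate / 100)
= 20 * (25 / 100)
= 20 * 0.25
= 5.0

5.0 drops


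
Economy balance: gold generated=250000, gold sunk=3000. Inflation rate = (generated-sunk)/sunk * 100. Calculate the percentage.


Net gold = 250000 - 3000 = 247000
Inflation rate = net / sunk * 100 = 247000 / 3000 * 100
= 82.333333 * 100
= 8233.33%

8233.33%


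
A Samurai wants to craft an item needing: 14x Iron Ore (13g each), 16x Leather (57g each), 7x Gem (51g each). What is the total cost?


Cost breakdown:
  Iron Ore: 14 * 13 = 182
  Leather: 16 * 57 = 912
  Gem: 7 * 51 = 357
Total = 182 + 912 + 357 = 1451

1451 gold


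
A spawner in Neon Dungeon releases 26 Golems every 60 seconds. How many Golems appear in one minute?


Spawns per minute = count * (60 / interval)
= 26 * (60 / 60)
= 26 * 1.0
= 26.0

26.0 per minute


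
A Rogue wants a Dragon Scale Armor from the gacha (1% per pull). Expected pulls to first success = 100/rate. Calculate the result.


Expected pulls for a geometric distribution = 1/p = 100 / rate%
= 100 / 1
= 100.0

100.0 pulls


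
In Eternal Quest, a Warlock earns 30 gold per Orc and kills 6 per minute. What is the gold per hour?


Gold per minute = 30 * 6 = 180
Gold per hour = 180 * 60 = 10800

10800 gold/hour


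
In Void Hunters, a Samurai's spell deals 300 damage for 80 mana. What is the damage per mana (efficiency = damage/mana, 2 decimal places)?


Efficiency = damage / mana
= 300 / 80
= 3.75

3.75 dmg/mana


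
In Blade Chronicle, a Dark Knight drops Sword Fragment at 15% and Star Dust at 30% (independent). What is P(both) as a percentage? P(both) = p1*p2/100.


For independent events, P(both) = P(A) * P(B)
= 15% * 30%
= 450 / 100 %
= 4.5%

4.5%


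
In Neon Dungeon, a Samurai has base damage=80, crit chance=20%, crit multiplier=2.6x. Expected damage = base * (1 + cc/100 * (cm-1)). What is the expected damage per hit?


E[dmg] = base * (1 + crit_chance * (crit_mult - 1))
cc as decimal = 20/100 = 0.2
cm - 1 = 2.6 - 1 = 1.6
Bonus factor = 0.2 * 1.6 = 0.32
Total multiplier = 1 + 0.32 = 1.32
Expected damage = 80 * 1.32 = 105.60

105.60 damage


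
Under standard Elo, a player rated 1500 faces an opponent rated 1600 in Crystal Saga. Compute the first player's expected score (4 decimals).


Elo expected score: Ea = 1/(1 + 10^((Rb-Ra)/400))
Rb - Ra = 1600 - 1500 = 100
(Rb-Ra)/400 = 100/400 = 0.25
10^0.25 = 1.778279
Ea = 1/(1 + 1.778279) = 1/2.778279 = 0.3599

0.3599


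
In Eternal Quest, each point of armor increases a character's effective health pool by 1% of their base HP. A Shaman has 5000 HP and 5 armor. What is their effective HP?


EHP = 5000 * (1 + 5/100)
= 5000 * (1 + 0.05)
= 5000 * 1.05
= 5250.0

5250.0 EHP


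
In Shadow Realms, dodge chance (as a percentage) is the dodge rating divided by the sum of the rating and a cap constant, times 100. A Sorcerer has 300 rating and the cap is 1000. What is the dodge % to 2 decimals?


dodge% = 300 / (300 + 1000) * 100
= 300 / 1300 * 100
= 0.230769 * 100
= 23.08%

23.08%


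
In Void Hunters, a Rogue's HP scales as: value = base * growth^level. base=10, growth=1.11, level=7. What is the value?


value = base * growth^level
= 10 * 1.11^7
= 10 * 2.07616
= 20.76

20.76 HP


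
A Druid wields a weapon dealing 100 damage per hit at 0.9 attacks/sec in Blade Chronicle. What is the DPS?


DPS = damage * attack_speed
= 100 * 0.9
= 90.0

90.0 DPS


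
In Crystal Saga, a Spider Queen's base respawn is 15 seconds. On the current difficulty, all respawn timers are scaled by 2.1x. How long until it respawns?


Respawn time = base * multiplier
= 15 * 2.1
= 31.5 seconds

31.5 seconds


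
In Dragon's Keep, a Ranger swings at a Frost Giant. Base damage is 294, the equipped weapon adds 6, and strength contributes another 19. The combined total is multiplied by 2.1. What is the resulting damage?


Sum base + weapon + str = 294 + 6 + 19 = 319
Multiply by 2.1:
319 * 2.1 = 669.9

669.9 damage


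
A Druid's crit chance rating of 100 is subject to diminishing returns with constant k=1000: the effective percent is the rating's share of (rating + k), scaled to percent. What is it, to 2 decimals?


effective% = rating / (rating + k) * 100
= 100 / (100 + 1000) * 100
= 100 / 1100 * 100
= 0.090909 * 100
= 9.09%

9.09%


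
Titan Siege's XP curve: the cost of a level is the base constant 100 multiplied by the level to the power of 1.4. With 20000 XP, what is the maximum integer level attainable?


XP = 100 * level^1.4, so level = (XP / 100)^(1/1.4)
= (20000 / 100)^(1/1.4)
= 200.0^0.7143
= 44.0142
Floor: level = 44

level 44


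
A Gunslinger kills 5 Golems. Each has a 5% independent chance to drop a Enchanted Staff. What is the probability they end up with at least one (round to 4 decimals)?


P(at least one) = 1 - P(none) = 1 - (1-p)^n
p = 5/100 = 0.05
1 - p = 0.95
(1 - p)^5 = 0.95^5 = 0.773781
P(at least one) = 1 - 0.773781 = 0.2262

0.2262


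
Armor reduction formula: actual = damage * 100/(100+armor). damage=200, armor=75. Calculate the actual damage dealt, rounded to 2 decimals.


actual = 200 * 100 / (100 + 75)
= 200 * 100 / 175
= 20000 / 175
= 114.29

114.29 damage


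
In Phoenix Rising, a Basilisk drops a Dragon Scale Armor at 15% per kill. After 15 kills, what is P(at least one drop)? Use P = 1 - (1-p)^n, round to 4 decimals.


P(at least one) = 1 - P(none) = 1 - (1-p)^n
p = 15/100 = 0.15
1 - p = 0.85
(1 - p)^15 = 0.85^15 = 0.087354
P(at least one) = 1 - 0.087354 = 0.9126

0.9126


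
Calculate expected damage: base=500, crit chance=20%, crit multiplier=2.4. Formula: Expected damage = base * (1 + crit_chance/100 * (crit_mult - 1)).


E[dmg] = base * (1 + crit_chance * (crit_mult - 1))
cc as decimal = 20/100 = 0.2
cm - 1 = 2.4 - 1 = 1.4
Bonus factor = 0.2 * 1.4 = 0.28
Total multiplier = 1 + 0.28 = 1.28
Expected damage = 500 * 1.28 = 640.00

640.00 damage


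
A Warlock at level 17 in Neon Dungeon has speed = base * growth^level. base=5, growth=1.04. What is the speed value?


value = base * growth^level
= 5 * 1.04^17
= 5 * 1.9479
= 9.74

9.74 speed


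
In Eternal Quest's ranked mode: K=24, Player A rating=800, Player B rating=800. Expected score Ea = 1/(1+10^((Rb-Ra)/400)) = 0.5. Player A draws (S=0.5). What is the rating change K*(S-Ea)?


Elo update: delta = K * (S - Ea), where S = 0.5 (draws)
S - Ea = 0.5 - 0.5 = 0.0
Rating change = 24 * 0.0
= 0.00

0.00 rating points


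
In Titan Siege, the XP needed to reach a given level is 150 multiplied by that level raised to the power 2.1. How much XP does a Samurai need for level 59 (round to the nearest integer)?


XP = 150 * level^2.1
Substitute level = 59:
XP = 150 * 59^2.1
= 150 * 5233.4638
= 785020

785020 XP


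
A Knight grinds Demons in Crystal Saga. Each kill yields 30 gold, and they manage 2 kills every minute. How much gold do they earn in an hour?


Gold per minute = 30 * 2 = 60
Gold per hour = 60 * 60 = 3600

3600 gold/hour


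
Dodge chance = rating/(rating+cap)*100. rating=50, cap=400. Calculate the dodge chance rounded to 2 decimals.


dodge% = 50 / (50 + 400) * 100
= 50 / 450 * 100
= 0.111111 * 100
= 11.11%

11.11%


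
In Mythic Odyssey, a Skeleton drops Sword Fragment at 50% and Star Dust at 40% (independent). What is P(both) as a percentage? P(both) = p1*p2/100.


For independent events, P(both) = P(A) * P(B)
= 50% * 40%
= 2000 / 100 %
= 20.0%

20.0%


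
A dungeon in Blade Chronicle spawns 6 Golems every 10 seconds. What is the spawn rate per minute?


Spawns per minute = count * (60 / interval)
= 6 * (60 / 10)
= 6 * 6.0
= 36.0

36.0 per minute


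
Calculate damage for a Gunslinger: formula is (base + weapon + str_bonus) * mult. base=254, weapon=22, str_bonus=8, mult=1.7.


Sum base + weapon + str = 254 + 22 + 8 = 284
Multiply by 1.7:
284 * 1.7 = 482.8

482.8 damage


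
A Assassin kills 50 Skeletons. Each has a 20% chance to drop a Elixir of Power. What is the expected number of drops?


Expected drops = kills * (drop_rate / 100)
= 50 * (20 / 100)
= 50 * 0.2
= 10.0

10.0 drops


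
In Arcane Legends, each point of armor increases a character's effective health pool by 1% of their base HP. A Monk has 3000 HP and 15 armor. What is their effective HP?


EHP = 3000 * (1 + 15/100)
= 3000 * (1 + 0.15)
= 3000 * 1.15
= 3450.0

3450.0 EHP


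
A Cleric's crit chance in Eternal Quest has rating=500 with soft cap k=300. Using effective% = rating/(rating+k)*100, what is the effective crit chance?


effective% = rating / (rating + k) * 100
= 500 / (500 + 300) * 100
= 500 / 800 * 100
= 0.625 * 100
= 62.50%

62.50%


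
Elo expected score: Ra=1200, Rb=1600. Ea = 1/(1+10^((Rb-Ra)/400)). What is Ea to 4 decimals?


Elo expected score: Ea = 1/(1 + 10^((Rb-Ra)/400))
Rb - Ra = 1600 - 1200 = 400
(Rb-Ra)/400 = 400/400 = 1.0
10^1.0 = 10.0
Ea = 1/(1 + 10.0) = 1/11.0 = 0.0909

0.0909


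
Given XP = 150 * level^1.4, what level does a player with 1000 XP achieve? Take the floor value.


XP = 150 * level^1.4, so level = (XP / 150)^(1/1.4)
= (1000 / 150)^(1/1.4)
= 6.6667^0.7143
= 3.8771
Floor: level = 3

level 3


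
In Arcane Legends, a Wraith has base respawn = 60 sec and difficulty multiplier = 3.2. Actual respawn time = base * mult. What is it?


Respawn time = base * multiplier
= 60 * 3.2
= 192.0 seconds

192.0 seconds


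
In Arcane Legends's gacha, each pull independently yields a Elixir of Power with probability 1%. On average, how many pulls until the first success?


Expected pulls for a geometric distribution = 1/p = 100 / rate%
= 100 / 1
= 100.0

100.0 pulls


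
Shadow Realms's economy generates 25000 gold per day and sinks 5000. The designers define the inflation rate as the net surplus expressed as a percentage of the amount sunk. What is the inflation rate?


Net gold = 25000 - 5000 = 20000
Inflation rate = net / sunk * 100 = 20000 / 5000 * 100
= 4.0 * 100
= 400.00%

400.00%


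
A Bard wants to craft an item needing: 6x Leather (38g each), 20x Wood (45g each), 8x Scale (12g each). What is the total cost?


Cost breakdown:
  Leather: 6 * 38 = 228
  Wood: 20 * 45 = 900
  Scale: 8 * 12 = 96
Total = 228 + 900 + 96 = 1224

1224 gold


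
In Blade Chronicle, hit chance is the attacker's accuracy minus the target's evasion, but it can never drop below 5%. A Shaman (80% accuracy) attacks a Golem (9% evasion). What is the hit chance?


accuracy - evasion = 80 - 9 = 71
Apply floor: max(71, 5) = 71
Hit chance = 71%

71%


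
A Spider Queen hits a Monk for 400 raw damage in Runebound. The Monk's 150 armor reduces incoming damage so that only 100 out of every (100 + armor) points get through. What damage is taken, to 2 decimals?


actual = 400 * 100 / (100 + 150)
= 400 * 100 / 250
= 40000 / 250
= 160.00

160.00 damage


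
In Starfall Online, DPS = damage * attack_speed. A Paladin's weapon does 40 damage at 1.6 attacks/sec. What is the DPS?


DPS = damage * attack_speed
= 40 * 1.6
= 64.0

64.0 DPS


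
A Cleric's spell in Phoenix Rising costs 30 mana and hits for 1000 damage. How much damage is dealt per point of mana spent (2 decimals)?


Efficiency = damage / mana
= 1000 / 30
= 33.33

33.33 dmg/mana


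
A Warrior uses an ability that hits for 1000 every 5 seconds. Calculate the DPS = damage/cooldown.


DPS = damage / cooldown
= 1000 / 5
= 200.00

200.00 DPS


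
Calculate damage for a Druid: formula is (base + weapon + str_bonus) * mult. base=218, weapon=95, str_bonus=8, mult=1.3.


Sum base + weapon + str = 218 + 95 + 8 = 321
Multiply by 1.3:
321 * 1.3 = 417.3

417.3 damage


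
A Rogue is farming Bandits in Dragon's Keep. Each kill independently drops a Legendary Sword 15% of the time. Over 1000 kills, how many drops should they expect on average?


Expected drops = kills * (drop_rate / 100)
= 1000 * (15 / 100)
= 1000 * 0.15
= 150.0

150.0 drops


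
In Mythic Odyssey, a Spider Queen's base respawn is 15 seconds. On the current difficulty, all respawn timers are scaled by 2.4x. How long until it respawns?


Respawn time = base * multiplier
= 15 * 2.4
= 36.0 seconds

36.0 seconds


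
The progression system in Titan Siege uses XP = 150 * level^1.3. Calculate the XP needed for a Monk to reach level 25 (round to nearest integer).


XP = 150 * level^1.3
Substitute level = 25:
XP = 150 * 25^1.3
= 150 * 65.6632
= 9849

9849 XP


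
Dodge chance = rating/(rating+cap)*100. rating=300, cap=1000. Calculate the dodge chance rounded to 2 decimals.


dodge% = 300 / (300 + 1000) * 100
= 300 / 1300 * 100
= 0.230769 * 100
= 23.08%

23.08%


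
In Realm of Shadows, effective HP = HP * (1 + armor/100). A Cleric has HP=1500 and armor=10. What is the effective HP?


EHP = 1500 * (1 + 10/100)
= 1500 * (1 + 0.1)
= 1500 * 1.1
= 1650.0

1650.0 EHP


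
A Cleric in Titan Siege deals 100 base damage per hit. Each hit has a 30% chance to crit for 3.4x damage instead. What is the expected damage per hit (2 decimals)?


E[dmg] = base * (1 + crit_chance * (crit_mult - 1))
cc as decimal = 30/100 = 0.3
cm - 1 = 3.4 - 1 = 2.4
Bonus factor = 0.3 * 2.4 = 0.72
Total multiplier = 1 + 0.72 = 1.72
Expected damage = 100 * 1.72 = 172.00

172.00 damage


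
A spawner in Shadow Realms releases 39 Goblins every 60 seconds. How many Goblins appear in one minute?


Spawns per minute = count * (60 / interval)
= 39 * (60 / 60)
= 39 * 1.0
= 39.0

39.0 per minute


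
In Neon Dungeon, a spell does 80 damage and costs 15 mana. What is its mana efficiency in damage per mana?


Efficiency = damage / mana
= 80 / 15
= 5.33

5.33 dmg/mana


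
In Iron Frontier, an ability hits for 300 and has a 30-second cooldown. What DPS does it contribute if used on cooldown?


DPS = damage / cooldown
= 300 / 30
= 10.00

10.00 DPS


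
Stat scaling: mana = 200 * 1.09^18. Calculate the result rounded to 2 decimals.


value = base * growth^level
= 200 * 1.09^18
= 200 * 4.71712
= 943.42

943.42 mana


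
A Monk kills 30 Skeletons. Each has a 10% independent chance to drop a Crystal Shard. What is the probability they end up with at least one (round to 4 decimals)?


P(at least one) = 1 - P(none) = 1 - (1-p)^n
p = 10/100 = 0.1
1 - p = 0.9
(1 - p)^30 = 0.9^30 = 0.042391
P(at least one) = 1 - 0.042391 = 0.9576

0.9576


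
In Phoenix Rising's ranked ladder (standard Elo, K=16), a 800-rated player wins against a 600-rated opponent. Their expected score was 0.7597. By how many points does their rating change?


Elo update: delta = K * (S - Ea), where S = 1 (wins)
S - Ea = 1 - 0.7597 = 0.2403
Rating change = 16 * 0.2403
= 3.84

3.84 rating points


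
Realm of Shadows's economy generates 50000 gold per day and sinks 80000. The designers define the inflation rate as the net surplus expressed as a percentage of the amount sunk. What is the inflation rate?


Net gold = 50000 - 80000 = -30000
Inflation rate = net / sunk * 100 = -30000 / 80000 * 100
= -0.375 * 100
= -37.50%

-37.50%


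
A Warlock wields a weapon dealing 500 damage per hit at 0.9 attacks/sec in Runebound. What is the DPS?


DPS = damage * attack_speed
= 500 * 0.9
= 450.0

450.0 DPS


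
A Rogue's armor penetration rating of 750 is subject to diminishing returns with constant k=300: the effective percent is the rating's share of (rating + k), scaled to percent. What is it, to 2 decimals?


effective% = rating / (rating + k) * 100
= 750 / (750 + 300) * 100
= 750 / 1050 * 100
= 0.714286 * 100
= 71.43%

71.43%


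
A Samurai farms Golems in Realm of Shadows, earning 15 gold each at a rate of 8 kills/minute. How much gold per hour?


Gold per minute = 15 * 8 = 120
Gold per hour = 120 * 60 = 7200

7200 gold/hour


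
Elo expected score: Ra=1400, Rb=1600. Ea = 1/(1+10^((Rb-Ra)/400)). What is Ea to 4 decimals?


Elo expected score: Ea = 1/(1 + 10^((Rb-Ra)/400))
Rb - Ra = 1600 - 1400 = 200
(Rb-Ra)/400 = 200/400 = 0.5
10^0.5 = 3.162278
Ea = 1/(1 + 3.162278) = 1/4.162278 = 0.2403

0.2403
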